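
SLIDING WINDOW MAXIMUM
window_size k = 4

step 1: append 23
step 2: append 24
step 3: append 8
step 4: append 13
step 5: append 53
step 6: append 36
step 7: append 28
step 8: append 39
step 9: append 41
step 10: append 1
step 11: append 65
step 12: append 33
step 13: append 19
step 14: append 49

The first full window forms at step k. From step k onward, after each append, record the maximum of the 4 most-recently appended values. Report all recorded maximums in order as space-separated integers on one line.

Answer: 24 53 53 53 53 41 41 65 65 65 65

Derivation:
step 1: append 23 -> window=[23] (not full yet)
step 2: append 24 -> window=[23, 24] (not full yet)
step 3: append 8 -> window=[23, 24, 8] (not full yet)
step 4: append 13 -> window=[23, 24, 8, 13] -> max=24
step 5: append 53 -> window=[24, 8, 13, 53] -> max=53
step 6: append 36 -> window=[8, 13, 53, 36] -> max=53
step 7: append 28 -> window=[13, 53, 36, 28] -> max=53
step 8: append 39 -> window=[53, 36, 28, 39] -> max=53
step 9: append 41 -> window=[36, 28, 39, 41] -> max=41
step 10: append 1 -> window=[28, 39, 41, 1] -> max=41
step 11: append 65 -> window=[39, 41, 1, 65] -> max=65
step 12: append 33 -> window=[41, 1, 65, 33] -> max=65
step 13: append 19 -> window=[1, 65, 33, 19] -> max=65
step 14: append 49 -> window=[65, 33, 19, 49] -> max=65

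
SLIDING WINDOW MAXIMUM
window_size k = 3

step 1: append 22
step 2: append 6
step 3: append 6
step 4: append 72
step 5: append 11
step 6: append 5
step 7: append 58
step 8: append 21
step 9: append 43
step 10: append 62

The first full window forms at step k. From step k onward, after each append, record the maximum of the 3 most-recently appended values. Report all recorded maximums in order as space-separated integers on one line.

Answer: 22 72 72 72 58 58 58 62

Derivation:
step 1: append 22 -> window=[22] (not full yet)
step 2: append 6 -> window=[22, 6] (not full yet)
step 3: append 6 -> window=[22, 6, 6] -> max=22
step 4: append 72 -> window=[6, 6, 72] -> max=72
step 5: append 11 -> window=[6, 72, 11] -> max=72
step 6: append 5 -> window=[72, 11, 5] -> max=72
step 7: append 58 -> window=[11, 5, 58] -> max=58
step 8: append 21 -> window=[5, 58, 21] -> max=58
step 9: append 43 -> window=[58, 21, 43] -> max=58
step 10: append 62 -> window=[21, 43, 62] -> max=62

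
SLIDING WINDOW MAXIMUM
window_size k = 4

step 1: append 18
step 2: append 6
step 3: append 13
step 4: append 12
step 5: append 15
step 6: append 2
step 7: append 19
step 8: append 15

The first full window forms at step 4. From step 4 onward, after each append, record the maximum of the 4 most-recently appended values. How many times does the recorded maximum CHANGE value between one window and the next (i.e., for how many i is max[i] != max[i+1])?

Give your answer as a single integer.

step 1: append 18 -> window=[18] (not full yet)
step 2: append 6 -> window=[18, 6] (not full yet)
step 3: append 13 -> window=[18, 6, 13] (not full yet)
step 4: append 12 -> window=[18, 6, 13, 12] -> max=18
step 5: append 15 -> window=[6, 13, 12, 15] -> max=15
step 6: append 2 -> window=[13, 12, 15, 2] -> max=15
step 7: append 19 -> window=[12, 15, 2, 19] -> max=19
step 8: append 15 -> window=[15, 2, 19, 15] -> max=19
Recorded maximums: 18 15 15 19 19
Changes between consecutive maximums: 2

Answer: 2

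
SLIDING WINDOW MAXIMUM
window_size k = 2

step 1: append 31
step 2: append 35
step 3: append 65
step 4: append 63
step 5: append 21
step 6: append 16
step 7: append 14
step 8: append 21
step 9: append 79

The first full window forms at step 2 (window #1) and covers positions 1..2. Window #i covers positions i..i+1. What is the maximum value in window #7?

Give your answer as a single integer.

step 1: append 31 -> window=[31] (not full yet)
step 2: append 35 -> window=[31, 35] -> max=35
step 3: append 65 -> window=[35, 65] -> max=65
step 4: append 63 -> window=[65, 63] -> max=65
step 5: append 21 -> window=[63, 21] -> max=63
step 6: append 16 -> window=[21, 16] -> max=21
step 7: append 14 -> window=[16, 14] -> max=16
step 8: append 21 -> window=[14, 21] -> max=21
Window #7 max = 21

Answer: 21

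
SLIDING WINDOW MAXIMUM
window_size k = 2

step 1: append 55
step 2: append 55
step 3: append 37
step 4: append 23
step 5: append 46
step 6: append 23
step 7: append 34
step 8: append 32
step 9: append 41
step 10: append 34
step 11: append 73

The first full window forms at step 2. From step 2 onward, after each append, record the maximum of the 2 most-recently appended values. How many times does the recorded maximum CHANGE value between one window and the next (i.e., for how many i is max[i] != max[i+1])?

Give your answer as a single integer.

Answer: 5

Derivation:
step 1: append 55 -> window=[55] (not full yet)
step 2: append 55 -> window=[55, 55] -> max=55
step 3: append 37 -> window=[55, 37] -> max=55
step 4: append 23 -> window=[37, 23] -> max=37
step 5: append 46 -> window=[23, 46] -> max=46
step 6: append 23 -> window=[46, 23] -> max=46
step 7: append 34 -> window=[23, 34] -> max=34
step 8: append 32 -> window=[34, 32] -> max=34
step 9: append 41 -> window=[32, 41] -> max=41
step 10: append 34 -> window=[41, 34] -> max=41
step 11: append 73 -> window=[34, 73] -> max=73
Recorded maximums: 55 55 37 46 46 34 34 41 41 73
Changes between consecutive maximums: 5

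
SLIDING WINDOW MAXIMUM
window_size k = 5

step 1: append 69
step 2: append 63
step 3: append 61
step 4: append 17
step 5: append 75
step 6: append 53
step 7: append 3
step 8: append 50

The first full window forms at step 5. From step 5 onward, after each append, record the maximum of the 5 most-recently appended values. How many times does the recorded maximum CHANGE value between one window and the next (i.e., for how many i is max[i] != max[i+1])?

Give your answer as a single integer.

step 1: append 69 -> window=[69] (not full yet)
step 2: append 63 -> window=[69, 63] (not full yet)
step 3: append 61 -> window=[69, 63, 61] (not full yet)
step 4: append 17 -> window=[69, 63, 61, 17] (not full yet)
step 5: append 75 -> window=[69, 63, 61, 17, 75] -> max=75
step 6: append 53 -> window=[63, 61, 17, 75, 53] -> max=75
step 7: append 3 -> window=[61, 17, 75, 53, 3] -> max=75
step 8: append 50 -> window=[17, 75, 53, 3, 50] -> max=75
Recorded maximums: 75 75 75 75
Changes between consecutive maximums: 0

Answer: 0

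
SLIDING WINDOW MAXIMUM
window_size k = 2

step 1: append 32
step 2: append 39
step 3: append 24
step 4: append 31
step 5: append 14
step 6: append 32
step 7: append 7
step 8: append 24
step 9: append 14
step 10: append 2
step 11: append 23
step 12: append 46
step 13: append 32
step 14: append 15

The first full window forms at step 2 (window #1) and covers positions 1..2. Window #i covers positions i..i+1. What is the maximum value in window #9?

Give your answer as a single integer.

step 1: append 32 -> window=[32] (not full yet)
step 2: append 39 -> window=[32, 39] -> max=39
step 3: append 24 -> window=[39, 24] -> max=39
step 4: append 31 -> window=[24, 31] -> max=31
step 5: append 14 -> window=[31, 14] -> max=31
step 6: append 32 -> window=[14, 32] -> max=32
step 7: append 7 -> window=[32, 7] -> max=32
step 8: append 24 -> window=[7, 24] -> max=24
step 9: append 14 -> window=[24, 14] -> max=24
step 10: append 2 -> window=[14, 2] -> max=14
Window #9 max = 14

Answer: 14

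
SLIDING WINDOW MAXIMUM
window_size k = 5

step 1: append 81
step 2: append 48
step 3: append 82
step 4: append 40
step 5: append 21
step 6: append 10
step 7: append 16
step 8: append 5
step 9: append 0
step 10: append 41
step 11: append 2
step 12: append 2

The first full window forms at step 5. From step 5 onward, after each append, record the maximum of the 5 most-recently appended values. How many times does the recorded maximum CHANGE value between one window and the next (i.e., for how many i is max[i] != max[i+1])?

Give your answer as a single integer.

Answer: 3

Derivation:
step 1: append 81 -> window=[81] (not full yet)
step 2: append 48 -> window=[81, 48] (not full yet)
step 3: append 82 -> window=[81, 48, 82] (not full yet)
step 4: append 40 -> window=[81, 48, 82, 40] (not full yet)
step 5: append 21 -> window=[81, 48, 82, 40, 21] -> max=82
step 6: append 10 -> window=[48, 82, 40, 21, 10] -> max=82
step 7: append 16 -> window=[82, 40, 21, 10, 16] -> max=82
step 8: append 5 -> window=[40, 21, 10, 16, 5] -> max=40
step 9: append 0 -> window=[21, 10, 16, 5, 0] -> max=21
step 10: append 41 -> window=[10, 16, 5, 0, 41] -> max=41
step 11: append 2 -> window=[16, 5, 0, 41, 2] -> max=41
step 12: append 2 -> window=[5, 0, 41, 2, 2] -> max=41
Recorded maximums: 82 82 82 40 21 41 41 41
Changes between consecutive maximums: 3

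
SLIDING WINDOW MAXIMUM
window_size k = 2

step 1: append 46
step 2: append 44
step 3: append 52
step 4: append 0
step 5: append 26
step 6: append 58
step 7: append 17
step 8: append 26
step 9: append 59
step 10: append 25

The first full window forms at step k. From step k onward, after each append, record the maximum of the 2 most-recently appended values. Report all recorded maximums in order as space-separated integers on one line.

step 1: append 46 -> window=[46] (not full yet)
step 2: append 44 -> window=[46, 44] -> max=46
step 3: append 52 -> window=[44, 52] -> max=52
step 4: append 0 -> window=[52, 0] -> max=52
step 5: append 26 -> window=[0, 26] -> max=26
step 6: append 58 -> window=[26, 58] -> max=58
step 7: append 17 -> window=[58, 17] -> max=58
step 8: append 26 -> window=[17, 26] -> max=26
step 9: append 59 -> window=[26, 59] -> max=59
step 10: append 25 -> window=[59, 25] -> max=59

Answer: 46 52 52 26 58 58 26 59 59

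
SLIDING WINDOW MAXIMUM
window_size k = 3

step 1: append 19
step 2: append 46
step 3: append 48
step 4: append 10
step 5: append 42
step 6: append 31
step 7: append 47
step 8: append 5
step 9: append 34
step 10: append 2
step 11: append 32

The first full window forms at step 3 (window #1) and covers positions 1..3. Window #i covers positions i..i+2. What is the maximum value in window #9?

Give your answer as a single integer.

Answer: 34

Derivation:
step 1: append 19 -> window=[19] (not full yet)
step 2: append 46 -> window=[19, 46] (not full yet)
step 3: append 48 -> window=[19, 46, 48] -> max=48
step 4: append 10 -> window=[46, 48, 10] -> max=48
step 5: append 42 -> window=[48, 10, 42] -> max=48
step 6: append 31 -> window=[10, 42, 31] -> max=42
step 7: append 47 -> window=[42, 31, 47] -> max=47
step 8: append 5 -> window=[31, 47, 5] -> max=47
step 9: append 34 -> window=[47, 5, 34] -> max=47
step 10: append 2 -> window=[5, 34, 2] -> max=34
step 11: append 32 -> window=[34, 2, 32] -> max=34
Window #9 max = 34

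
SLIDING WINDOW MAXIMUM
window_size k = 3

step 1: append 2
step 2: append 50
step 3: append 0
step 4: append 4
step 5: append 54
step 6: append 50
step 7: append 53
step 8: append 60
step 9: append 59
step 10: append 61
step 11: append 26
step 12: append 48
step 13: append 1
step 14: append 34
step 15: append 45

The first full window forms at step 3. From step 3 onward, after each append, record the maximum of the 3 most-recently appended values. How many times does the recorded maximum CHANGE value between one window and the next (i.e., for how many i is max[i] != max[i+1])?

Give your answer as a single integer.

step 1: append 2 -> window=[2] (not full yet)
step 2: append 50 -> window=[2, 50] (not full yet)
step 3: append 0 -> window=[2, 50, 0] -> max=50
step 4: append 4 -> window=[50, 0, 4] -> max=50
step 5: append 54 -> window=[0, 4, 54] -> max=54
step 6: append 50 -> window=[4, 54, 50] -> max=54
step 7: append 53 -> window=[54, 50, 53] -> max=54
step 8: append 60 -> window=[50, 53, 60] -> max=60
step 9: append 59 -> window=[53, 60, 59] -> max=60
step 10: append 61 -> window=[60, 59, 61] -> max=61
step 11: append 26 -> window=[59, 61, 26] -> max=61
step 12: append 48 -> window=[61, 26, 48] -> max=61
step 13: append 1 -> window=[26, 48, 1] -> max=48
step 14: append 34 -> window=[48, 1, 34] -> max=48
step 15: append 45 -> window=[1, 34, 45] -> max=45
Recorded maximums: 50 50 54 54 54 60 60 61 61 61 48 48 45
Changes between consecutive maximums: 5

Answer: 5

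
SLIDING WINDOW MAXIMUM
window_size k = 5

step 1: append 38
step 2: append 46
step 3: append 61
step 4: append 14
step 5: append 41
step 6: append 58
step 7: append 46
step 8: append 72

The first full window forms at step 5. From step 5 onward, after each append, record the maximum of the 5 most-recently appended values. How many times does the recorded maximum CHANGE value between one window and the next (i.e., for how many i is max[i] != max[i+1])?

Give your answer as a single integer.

step 1: append 38 -> window=[38] (not full yet)
step 2: append 46 -> window=[38, 46] (not full yet)
step 3: append 61 -> window=[38, 46, 61] (not full yet)
step 4: append 14 -> window=[38, 46, 61, 14] (not full yet)
step 5: append 41 -> window=[38, 46, 61, 14, 41] -> max=61
step 6: append 58 -> window=[46, 61, 14, 41, 58] -> max=61
step 7: append 46 -> window=[61, 14, 41, 58, 46] -> max=61
step 8: append 72 -> window=[14, 41, 58, 46, 72] -> max=72
Recorded maximums: 61 61 61 72
Changes between consecutive maximums: 1

Answer: 1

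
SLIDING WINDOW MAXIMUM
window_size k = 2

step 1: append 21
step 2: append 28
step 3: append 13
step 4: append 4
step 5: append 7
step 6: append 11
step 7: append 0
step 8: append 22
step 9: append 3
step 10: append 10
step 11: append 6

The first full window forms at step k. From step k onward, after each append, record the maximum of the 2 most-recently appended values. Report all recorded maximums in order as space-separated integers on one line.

step 1: append 21 -> window=[21] (not full yet)
step 2: append 28 -> window=[21, 28] -> max=28
step 3: append 13 -> window=[28, 13] -> max=28
step 4: append 4 -> window=[13, 4] -> max=13
step 5: append 7 -> window=[4, 7] -> max=7
step 6: append 11 -> window=[7, 11] -> max=11
step 7: append 0 -> window=[11, 0] -> max=11
step 8: append 22 -> window=[0, 22] -> max=22
step 9: append 3 -> window=[22, 3] -> max=22
step 10: append 10 -> window=[3, 10] -> max=10
step 11: append 6 -> window=[10, 6] -> max=10

Answer: 28 28 13 7 11 11 22 22 10 10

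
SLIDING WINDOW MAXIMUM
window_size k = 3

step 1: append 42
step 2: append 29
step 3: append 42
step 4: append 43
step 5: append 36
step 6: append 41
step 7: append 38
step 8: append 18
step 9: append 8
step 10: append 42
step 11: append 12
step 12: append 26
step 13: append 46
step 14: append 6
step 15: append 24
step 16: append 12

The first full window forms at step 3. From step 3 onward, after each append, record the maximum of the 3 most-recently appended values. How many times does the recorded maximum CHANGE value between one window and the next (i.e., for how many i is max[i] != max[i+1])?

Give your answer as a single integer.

step 1: append 42 -> window=[42] (not full yet)
step 2: append 29 -> window=[42, 29] (not full yet)
step 3: append 42 -> window=[42, 29, 42] -> max=42
step 4: append 43 -> window=[29, 42, 43] -> max=43
step 5: append 36 -> window=[42, 43, 36] -> max=43
step 6: append 41 -> window=[43, 36, 41] -> max=43
step 7: append 38 -> window=[36, 41, 38] -> max=41
step 8: append 18 -> window=[41, 38, 18] -> max=41
step 9: append 8 -> window=[38, 18, 8] -> max=38
step 10: append 42 -> window=[18, 8, 42] -> max=42
step 11: append 12 -> window=[8, 42, 12] -> max=42
step 12: append 26 -> window=[42, 12, 26] -> max=42
step 13: append 46 -> window=[12, 26, 46] -> max=46
step 14: append 6 -> window=[26, 46, 6] -> max=46
step 15: append 24 -> window=[46, 6, 24] -> max=46
step 16: append 12 -> window=[6, 24, 12] -> max=24
Recorded maximums: 42 43 43 43 41 41 38 42 42 42 46 46 46 24
Changes between consecutive maximums: 6

Answer: 6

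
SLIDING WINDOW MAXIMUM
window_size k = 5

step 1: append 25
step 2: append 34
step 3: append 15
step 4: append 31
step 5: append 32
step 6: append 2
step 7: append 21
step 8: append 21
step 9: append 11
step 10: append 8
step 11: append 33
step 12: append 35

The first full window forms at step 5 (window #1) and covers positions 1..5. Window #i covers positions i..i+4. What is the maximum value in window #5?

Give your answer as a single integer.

Answer: 32

Derivation:
step 1: append 25 -> window=[25] (not full yet)
step 2: append 34 -> window=[25, 34] (not full yet)
step 3: append 15 -> window=[25, 34, 15] (not full yet)
step 4: append 31 -> window=[25, 34, 15, 31] (not full yet)
step 5: append 32 -> window=[25, 34, 15, 31, 32] -> max=34
step 6: append 2 -> window=[34, 15, 31, 32, 2] -> max=34
step 7: append 21 -> window=[15, 31, 32, 2, 21] -> max=32
step 8: append 21 -> window=[31, 32, 2, 21, 21] -> max=32
step 9: append 11 -> window=[32, 2, 21, 21, 11] -> max=32
Window #5 max = 32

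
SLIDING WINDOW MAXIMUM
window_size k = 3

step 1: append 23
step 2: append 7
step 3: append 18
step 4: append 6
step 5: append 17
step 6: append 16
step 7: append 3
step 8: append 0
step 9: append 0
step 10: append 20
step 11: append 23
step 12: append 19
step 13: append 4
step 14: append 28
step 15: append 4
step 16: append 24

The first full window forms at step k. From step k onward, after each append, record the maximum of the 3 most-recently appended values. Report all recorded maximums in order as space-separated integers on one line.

Answer: 23 18 18 17 17 16 3 20 23 23 23 28 28 28

Derivation:
step 1: append 23 -> window=[23] (not full yet)
step 2: append 7 -> window=[23, 7] (not full yet)
step 3: append 18 -> window=[23, 7, 18] -> max=23
step 4: append 6 -> window=[7, 18, 6] -> max=18
step 5: append 17 -> window=[18, 6, 17] -> max=18
step 6: append 16 -> window=[6, 17, 16] -> max=17
step 7: append 3 -> window=[17, 16, 3] -> max=17
step 8: append 0 -> window=[16, 3, 0] -> max=16
step 9: append 0 -> window=[3, 0, 0] -> max=3
step 10: append 20 -> window=[0, 0, 20] -> max=20
step 11: append 23 -> window=[0, 20, 23] -> max=23
step 12: append 19 -> window=[20, 23, 19] -> max=23
step 13: append 4 -> window=[23, 19, 4] -> max=23
step 14: append 28 -> window=[19, 4, 28] -> max=28
step 15: append 4 -> window=[4, 28, 4] -> max=28
step 16: append 24 -> window=[28, 4, 24] -> max=28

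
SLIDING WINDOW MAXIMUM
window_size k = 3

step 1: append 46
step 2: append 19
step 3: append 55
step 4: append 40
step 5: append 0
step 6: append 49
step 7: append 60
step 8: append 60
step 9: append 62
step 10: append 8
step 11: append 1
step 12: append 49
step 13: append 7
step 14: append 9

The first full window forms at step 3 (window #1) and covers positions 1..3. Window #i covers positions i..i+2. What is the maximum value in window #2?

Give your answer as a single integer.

step 1: append 46 -> window=[46] (not full yet)
step 2: append 19 -> window=[46, 19] (not full yet)
step 3: append 55 -> window=[46, 19, 55] -> max=55
step 4: append 40 -> window=[19, 55, 40] -> max=55
Window #2 max = 55

Answer: 55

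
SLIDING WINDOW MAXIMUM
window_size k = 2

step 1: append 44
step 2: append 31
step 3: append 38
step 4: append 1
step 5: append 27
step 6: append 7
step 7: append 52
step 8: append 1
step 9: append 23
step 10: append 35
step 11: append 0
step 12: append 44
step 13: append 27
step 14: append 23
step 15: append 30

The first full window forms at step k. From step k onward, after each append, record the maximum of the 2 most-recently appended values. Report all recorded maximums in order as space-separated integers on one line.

Answer: 44 38 38 27 27 52 52 23 35 35 44 44 27 30

Derivation:
step 1: append 44 -> window=[44] (not full yet)
step 2: append 31 -> window=[44, 31] -> max=44
step 3: append 38 -> window=[31, 38] -> max=38
step 4: append 1 -> window=[38, 1] -> max=38
step 5: append 27 -> window=[1, 27] -> max=27
step 6: append 7 -> window=[27, 7] -> max=27
step 7: append 52 -> window=[7, 52] -> max=52
step 8: append 1 -> window=[52, 1] -> max=52
step 9: append 23 -> window=[1, 23] -> max=23
step 10: append 35 -> window=[23, 35] -> max=35
step 11: append 0 -> window=[35, 0] -> max=35
step 12: append 44 -> window=[0, 44] -> max=44
step 13: append 27 -> window=[44, 27] -> max=44
step 14: append 23 -> window=[27, 23] -> max=27
step 15: append 30 -> window=[23, 30] -> max=30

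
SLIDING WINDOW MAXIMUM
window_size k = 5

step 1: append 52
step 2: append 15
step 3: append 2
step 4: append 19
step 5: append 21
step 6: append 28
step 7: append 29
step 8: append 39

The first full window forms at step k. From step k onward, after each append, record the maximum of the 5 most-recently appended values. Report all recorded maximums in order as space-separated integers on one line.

Answer: 52 28 29 39

Derivation:
step 1: append 52 -> window=[52] (not full yet)
step 2: append 15 -> window=[52, 15] (not full yet)
step 3: append 2 -> window=[52, 15, 2] (not full yet)
step 4: append 19 -> window=[52, 15, 2, 19] (not full yet)
step 5: append 21 -> window=[52, 15, 2, 19, 21] -> max=52
step 6: append 28 -> window=[15, 2, 19, 21, 28] -> max=28
step 7: append 29 -> window=[2, 19, 21, 28, 29] -> max=29
step 8: append 39 -> window=[19, 21, 28, 29, 39] -> max=39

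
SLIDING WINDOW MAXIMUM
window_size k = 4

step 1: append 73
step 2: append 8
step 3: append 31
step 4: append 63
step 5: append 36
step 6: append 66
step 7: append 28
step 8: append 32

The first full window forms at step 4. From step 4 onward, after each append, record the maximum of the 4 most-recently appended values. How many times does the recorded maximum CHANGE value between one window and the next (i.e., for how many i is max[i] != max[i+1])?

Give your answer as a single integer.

step 1: append 73 -> window=[73] (not full yet)
step 2: append 8 -> window=[73, 8] (not full yet)
step 3: append 31 -> window=[73, 8, 31] (not full yet)
step 4: append 63 -> window=[73, 8, 31, 63] -> max=73
step 5: append 36 -> window=[8, 31, 63, 36] -> max=63
step 6: append 66 -> window=[31, 63, 36, 66] -> max=66
step 7: append 28 -> window=[63, 36, 66, 28] -> max=66
step 8: append 32 -> window=[36, 66, 28, 32] -> max=66
Recorded maximums: 73 63 66 66 66
Changes between consecutive maximums: 2

Answer: 2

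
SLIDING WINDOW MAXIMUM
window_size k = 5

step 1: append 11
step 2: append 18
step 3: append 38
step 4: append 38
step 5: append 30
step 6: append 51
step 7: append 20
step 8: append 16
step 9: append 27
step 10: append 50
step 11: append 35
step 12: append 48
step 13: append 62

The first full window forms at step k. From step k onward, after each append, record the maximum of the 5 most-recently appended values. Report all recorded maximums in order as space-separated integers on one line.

step 1: append 11 -> window=[11] (not full yet)
step 2: append 18 -> window=[11, 18] (not full yet)
step 3: append 38 -> window=[11, 18, 38] (not full yet)
step 4: append 38 -> window=[11, 18, 38, 38] (not full yet)
step 5: append 30 -> window=[11, 18, 38, 38, 30] -> max=38
step 6: append 51 -> window=[18, 38, 38, 30, 51] -> max=51
step 7: append 20 -> window=[38, 38, 30, 51, 20] -> max=51
step 8: append 16 -> window=[38, 30, 51, 20, 16] -> max=51
step 9: append 27 -> window=[30, 51, 20, 16, 27] -> max=51
step 10: append 50 -> window=[51, 20, 16, 27, 50] -> max=51
step 11: append 35 -> window=[20, 16, 27, 50, 35] -> max=50
step 12: append 48 -> window=[16, 27, 50, 35, 48] -> max=50
step 13: append 62 -> window=[27, 50, 35, 48, 62] -> max=62

Answer: 38 51 51 51 51 51 50 50 62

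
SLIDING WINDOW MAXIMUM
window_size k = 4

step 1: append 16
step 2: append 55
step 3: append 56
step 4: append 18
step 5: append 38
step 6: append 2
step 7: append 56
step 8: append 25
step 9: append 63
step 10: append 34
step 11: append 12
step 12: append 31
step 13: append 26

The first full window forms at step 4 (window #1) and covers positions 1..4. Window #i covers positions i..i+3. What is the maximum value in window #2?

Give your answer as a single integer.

Answer: 56

Derivation:
step 1: append 16 -> window=[16] (not full yet)
step 2: append 55 -> window=[16, 55] (not full yet)
step 3: append 56 -> window=[16, 55, 56] (not full yet)
step 4: append 18 -> window=[16, 55, 56, 18] -> max=56
step 5: append 38 -> window=[55, 56, 18, 38] -> max=56
Window #2 max = 56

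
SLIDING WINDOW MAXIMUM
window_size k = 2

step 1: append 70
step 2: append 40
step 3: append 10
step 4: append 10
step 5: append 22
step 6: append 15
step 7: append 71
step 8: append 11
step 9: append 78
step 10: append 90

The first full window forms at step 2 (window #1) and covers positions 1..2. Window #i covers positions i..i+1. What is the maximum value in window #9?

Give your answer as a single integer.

Answer: 90

Derivation:
step 1: append 70 -> window=[70] (not full yet)
step 2: append 40 -> window=[70, 40] -> max=70
step 3: append 10 -> window=[40, 10] -> max=40
step 4: append 10 -> window=[10, 10] -> max=10
step 5: append 22 -> window=[10, 22] -> max=22
step 6: append 15 -> window=[22, 15] -> max=22
step 7: append 71 -> window=[15, 71] -> max=71
step 8: append 11 -> window=[71, 11] -> max=71
step 9: append 78 -> window=[11, 78] -> max=78
step 10: append 90 -> window=[78, 90] -> max=90
Window #9 max = 90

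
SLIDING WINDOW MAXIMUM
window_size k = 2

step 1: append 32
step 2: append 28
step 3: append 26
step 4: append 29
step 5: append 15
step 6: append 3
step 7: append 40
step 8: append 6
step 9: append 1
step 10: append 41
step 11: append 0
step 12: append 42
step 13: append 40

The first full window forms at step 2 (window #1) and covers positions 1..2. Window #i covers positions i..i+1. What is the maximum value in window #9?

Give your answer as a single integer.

Answer: 41

Derivation:
step 1: append 32 -> window=[32] (not full yet)
step 2: append 28 -> window=[32, 28] -> max=32
step 3: append 26 -> window=[28, 26] -> max=28
step 4: append 29 -> window=[26, 29] -> max=29
step 5: append 15 -> window=[29, 15] -> max=29
step 6: append 3 -> window=[15, 3] -> max=15
step 7: append 40 -> window=[3, 40] -> max=40
step 8: append 6 -> window=[40, 6] -> max=40
step 9: append 1 -> window=[6, 1] -> max=6
step 10: append 41 -> window=[1, 41] -> max=41
Window #9 max = 41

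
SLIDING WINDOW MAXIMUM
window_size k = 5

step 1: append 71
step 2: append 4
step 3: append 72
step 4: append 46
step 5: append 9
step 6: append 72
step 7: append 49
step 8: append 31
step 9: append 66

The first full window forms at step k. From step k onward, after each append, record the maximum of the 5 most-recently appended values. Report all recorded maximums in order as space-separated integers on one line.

step 1: append 71 -> window=[71] (not full yet)
step 2: append 4 -> window=[71, 4] (not full yet)
step 3: append 72 -> window=[71, 4, 72] (not full yet)
step 4: append 46 -> window=[71, 4, 72, 46] (not full yet)
step 5: append 9 -> window=[71, 4, 72, 46, 9] -> max=72
step 6: append 72 -> window=[4, 72, 46, 9, 72] -> max=72
step 7: append 49 -> window=[72, 46, 9, 72, 49] -> max=72
step 8: append 31 -> window=[46, 9, 72, 49, 31] -> max=72
step 9: append 66 -> window=[9, 72, 49, 31, 66] -> max=72

Answer: 72 72 72 72 72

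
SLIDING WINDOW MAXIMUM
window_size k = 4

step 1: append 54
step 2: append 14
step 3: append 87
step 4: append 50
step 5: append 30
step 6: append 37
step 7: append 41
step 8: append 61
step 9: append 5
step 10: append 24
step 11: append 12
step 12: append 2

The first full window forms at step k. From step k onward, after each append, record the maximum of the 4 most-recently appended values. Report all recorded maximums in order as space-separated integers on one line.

step 1: append 54 -> window=[54] (not full yet)
step 2: append 14 -> window=[54, 14] (not full yet)
step 3: append 87 -> window=[54, 14, 87] (not full yet)
step 4: append 50 -> window=[54, 14, 87, 50] -> max=87
step 5: append 30 -> window=[14, 87, 50, 30] -> max=87
step 6: append 37 -> window=[87, 50, 30, 37] -> max=87
step 7: append 41 -> window=[50, 30, 37, 41] -> max=50
step 8: append 61 -> window=[30, 37, 41, 61] -> max=61
step 9: append 5 -> window=[37, 41, 61, 5] -> max=61
step 10: append 24 -> window=[41, 61, 5, 24] -> max=61
step 11: append 12 -> window=[61, 5, 24, 12] -> max=61
step 12: append 2 -> window=[5, 24, 12, 2] -> max=24

Answer: 87 87 87 50 61 61 61 61 24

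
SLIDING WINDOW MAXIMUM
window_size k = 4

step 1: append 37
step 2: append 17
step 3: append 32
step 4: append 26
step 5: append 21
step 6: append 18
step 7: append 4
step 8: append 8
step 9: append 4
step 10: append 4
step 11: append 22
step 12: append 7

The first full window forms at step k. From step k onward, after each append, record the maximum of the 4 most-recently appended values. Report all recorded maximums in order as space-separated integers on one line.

step 1: append 37 -> window=[37] (not full yet)
step 2: append 17 -> window=[37, 17] (not full yet)
step 3: append 32 -> window=[37, 17, 32] (not full yet)
step 4: append 26 -> window=[37, 17, 32, 26] -> max=37
step 5: append 21 -> window=[17, 32, 26, 21] -> max=32
step 6: append 18 -> window=[32, 26, 21, 18] -> max=32
step 7: append 4 -> window=[26, 21, 18, 4] -> max=26
step 8: append 8 -> window=[21, 18, 4, 8] -> max=21
step 9: append 4 -> window=[18, 4, 8, 4] -> max=18
step 10: append 4 -> window=[4, 8, 4, 4] -> max=8
step 11: append 22 -> window=[8, 4, 4, 22] -> max=22
step 12: append 7 -> window=[4, 4, 22, 7] -> max=22

Answer: 37 32 32 26 21 18 8 22 22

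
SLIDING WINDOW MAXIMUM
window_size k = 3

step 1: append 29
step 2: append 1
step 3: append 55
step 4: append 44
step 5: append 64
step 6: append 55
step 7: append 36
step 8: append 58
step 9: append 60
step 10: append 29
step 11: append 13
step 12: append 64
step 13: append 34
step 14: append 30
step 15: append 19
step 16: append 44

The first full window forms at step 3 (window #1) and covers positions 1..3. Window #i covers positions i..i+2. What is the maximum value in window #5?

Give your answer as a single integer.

step 1: append 29 -> window=[29] (not full yet)
step 2: append 1 -> window=[29, 1] (not full yet)
step 3: append 55 -> window=[29, 1, 55] -> max=55
step 4: append 44 -> window=[1, 55, 44] -> max=55
step 5: append 64 -> window=[55, 44, 64] -> max=64
step 6: append 55 -> window=[44, 64, 55] -> max=64
step 7: append 36 -> window=[64, 55, 36] -> max=64
Window #5 max = 64

Answer: 64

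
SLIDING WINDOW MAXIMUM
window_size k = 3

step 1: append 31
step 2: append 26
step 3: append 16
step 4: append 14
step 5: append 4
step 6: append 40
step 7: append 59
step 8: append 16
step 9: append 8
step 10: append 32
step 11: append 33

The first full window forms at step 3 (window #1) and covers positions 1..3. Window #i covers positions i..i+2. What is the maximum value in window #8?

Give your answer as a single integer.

Answer: 32

Derivation:
step 1: append 31 -> window=[31] (not full yet)
step 2: append 26 -> window=[31, 26] (not full yet)
step 3: append 16 -> window=[31, 26, 16] -> max=31
step 4: append 14 -> window=[26, 16, 14] -> max=26
step 5: append 4 -> window=[16, 14, 4] -> max=16
step 6: append 40 -> window=[14, 4, 40] -> max=40
step 7: append 59 -> window=[4, 40, 59] -> max=59
step 8: append 16 -> window=[40, 59, 16] -> max=59
step 9: append 8 -> window=[59, 16, 8] -> max=59
step 10: append 32 -> window=[16, 8, 32] -> max=32
Window #8 max = 32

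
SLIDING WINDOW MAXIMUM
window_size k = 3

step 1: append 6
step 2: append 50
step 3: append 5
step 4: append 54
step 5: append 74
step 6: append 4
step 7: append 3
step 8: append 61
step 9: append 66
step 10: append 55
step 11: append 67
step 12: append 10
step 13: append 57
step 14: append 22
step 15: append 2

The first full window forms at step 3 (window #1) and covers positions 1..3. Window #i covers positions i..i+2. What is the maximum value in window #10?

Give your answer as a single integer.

step 1: append 6 -> window=[6] (not full yet)
step 2: append 50 -> window=[6, 50] (not full yet)
step 3: append 5 -> window=[6, 50, 5] -> max=50
step 4: append 54 -> window=[50, 5, 54] -> max=54
step 5: append 74 -> window=[5, 54, 74] -> max=74
step 6: append 4 -> window=[54, 74, 4] -> max=74
step 7: append 3 -> window=[74, 4, 3] -> max=74
step 8: append 61 -> window=[4, 3, 61] -> max=61
step 9: append 66 -> window=[3, 61, 66] -> max=66
step 10: append 55 -> window=[61, 66, 55] -> max=66
step 11: append 67 -> window=[66, 55, 67] -> max=67
step 12: append 10 -> window=[55, 67, 10] -> max=67
Window #10 max = 67

Answer: 67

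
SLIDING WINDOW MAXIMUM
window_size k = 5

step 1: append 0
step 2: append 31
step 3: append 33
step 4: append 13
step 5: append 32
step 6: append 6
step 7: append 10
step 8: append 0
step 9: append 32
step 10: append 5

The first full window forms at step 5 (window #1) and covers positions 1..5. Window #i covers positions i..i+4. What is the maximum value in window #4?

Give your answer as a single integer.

step 1: append 0 -> window=[0] (not full yet)
step 2: append 31 -> window=[0, 31] (not full yet)
step 3: append 33 -> window=[0, 31, 33] (not full yet)
step 4: append 13 -> window=[0, 31, 33, 13] (not full yet)
step 5: append 32 -> window=[0, 31, 33, 13, 32] -> max=33
step 6: append 6 -> window=[31, 33, 13, 32, 6] -> max=33
step 7: append 10 -> window=[33, 13, 32, 6, 10] -> max=33
step 8: append 0 -> window=[13, 32, 6, 10, 0] -> max=32
Window #4 max = 32

Answer: 32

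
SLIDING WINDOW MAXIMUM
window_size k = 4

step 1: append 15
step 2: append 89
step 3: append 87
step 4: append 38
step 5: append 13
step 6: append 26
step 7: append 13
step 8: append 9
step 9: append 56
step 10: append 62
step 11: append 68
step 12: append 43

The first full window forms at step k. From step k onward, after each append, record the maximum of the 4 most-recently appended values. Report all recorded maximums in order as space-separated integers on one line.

step 1: append 15 -> window=[15] (not full yet)
step 2: append 89 -> window=[15, 89] (not full yet)
step 3: append 87 -> window=[15, 89, 87] (not full yet)
step 4: append 38 -> window=[15, 89, 87, 38] -> max=89
step 5: append 13 -> window=[89, 87, 38, 13] -> max=89
step 6: append 26 -> window=[87, 38, 13, 26] -> max=87
step 7: append 13 -> window=[38, 13, 26, 13] -> max=38
step 8: append 9 -> window=[13, 26, 13, 9] -> max=26
step 9: append 56 -> window=[26, 13, 9, 56] -> max=56
step 10: append 62 -> window=[13, 9, 56, 62] -> max=62
step 11: append 68 -> window=[9, 56, 62, 68] -> max=68
step 12: append 43 -> window=[56, 62, 68, 43] -> max=68

Answer: 89 89 87 38 26 56 62 68 68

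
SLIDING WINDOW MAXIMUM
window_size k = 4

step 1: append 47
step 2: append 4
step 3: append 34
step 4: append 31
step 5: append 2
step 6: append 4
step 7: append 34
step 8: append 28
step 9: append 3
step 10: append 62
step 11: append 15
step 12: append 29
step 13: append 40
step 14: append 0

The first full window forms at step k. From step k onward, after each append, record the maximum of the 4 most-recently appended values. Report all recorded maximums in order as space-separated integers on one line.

step 1: append 47 -> window=[47] (not full yet)
step 2: append 4 -> window=[47, 4] (not full yet)
step 3: append 34 -> window=[47, 4, 34] (not full yet)
step 4: append 31 -> window=[47, 4, 34, 31] -> max=47
step 5: append 2 -> window=[4, 34, 31, 2] -> max=34
step 6: append 4 -> window=[34, 31, 2, 4] -> max=34
step 7: append 34 -> window=[31, 2, 4, 34] -> max=34
step 8: append 28 -> window=[2, 4, 34, 28] -> max=34
step 9: append 3 -> window=[4, 34, 28, 3] -> max=34
step 10: append 62 -> window=[34, 28, 3, 62] -> max=62
step 11: append 15 -> window=[28, 3, 62, 15] -> max=62
step 12: append 29 -> window=[3, 62, 15, 29] -> max=62
step 13: append 40 -> window=[62, 15, 29, 40] -> max=62
step 14: append 0 -> window=[15, 29, 40, 0] -> max=40

Answer: 47 34 34 34 34 34 62 62 62 62 40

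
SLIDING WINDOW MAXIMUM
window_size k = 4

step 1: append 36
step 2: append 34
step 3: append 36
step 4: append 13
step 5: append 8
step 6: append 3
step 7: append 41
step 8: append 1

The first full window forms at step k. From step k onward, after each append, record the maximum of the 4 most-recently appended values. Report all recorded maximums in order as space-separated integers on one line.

Answer: 36 36 36 41 41

Derivation:
step 1: append 36 -> window=[36] (not full yet)
step 2: append 34 -> window=[36, 34] (not full yet)
step 3: append 36 -> window=[36, 34, 36] (not full yet)
step 4: append 13 -> window=[36, 34, 36, 13] -> max=36
step 5: append 8 -> window=[34, 36, 13, 8] -> max=36
step 6: append 3 -> window=[36, 13, 8, 3] -> max=36
step 7: append 41 -> window=[13, 8, 3, 41] -> max=41
step 8: append 1 -> window=[8, 3, 41, 1] -> max=41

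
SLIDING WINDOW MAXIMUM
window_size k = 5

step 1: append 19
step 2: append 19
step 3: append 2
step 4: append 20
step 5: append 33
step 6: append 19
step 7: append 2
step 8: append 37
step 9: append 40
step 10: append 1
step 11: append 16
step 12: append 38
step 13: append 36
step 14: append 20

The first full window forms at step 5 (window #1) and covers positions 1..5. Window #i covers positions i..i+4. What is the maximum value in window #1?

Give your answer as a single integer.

Answer: 33

Derivation:
step 1: append 19 -> window=[19] (not full yet)
step 2: append 19 -> window=[19, 19] (not full yet)
step 3: append 2 -> window=[19, 19, 2] (not full yet)
step 4: append 20 -> window=[19, 19, 2, 20] (not full yet)
step 5: append 33 -> window=[19, 19, 2, 20, 33] -> max=33
Window #1 max = 33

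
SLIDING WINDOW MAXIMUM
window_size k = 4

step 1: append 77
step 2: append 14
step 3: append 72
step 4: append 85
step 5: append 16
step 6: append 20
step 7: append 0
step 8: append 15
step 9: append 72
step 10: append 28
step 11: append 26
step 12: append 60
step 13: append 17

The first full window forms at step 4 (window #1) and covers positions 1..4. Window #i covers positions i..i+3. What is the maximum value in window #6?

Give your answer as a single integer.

step 1: append 77 -> window=[77] (not full yet)
step 2: append 14 -> window=[77, 14] (not full yet)
step 3: append 72 -> window=[77, 14, 72] (not full yet)
step 4: append 85 -> window=[77, 14, 72, 85] -> max=85
step 5: append 16 -> window=[14, 72, 85, 16] -> max=85
step 6: append 20 -> window=[72, 85, 16, 20] -> max=85
step 7: append 0 -> window=[85, 16, 20, 0] -> max=85
step 8: append 15 -> window=[16, 20, 0, 15] -> max=20
step 9: append 72 -> window=[20, 0, 15, 72] -> max=72
Window #6 max = 72

Answer: 72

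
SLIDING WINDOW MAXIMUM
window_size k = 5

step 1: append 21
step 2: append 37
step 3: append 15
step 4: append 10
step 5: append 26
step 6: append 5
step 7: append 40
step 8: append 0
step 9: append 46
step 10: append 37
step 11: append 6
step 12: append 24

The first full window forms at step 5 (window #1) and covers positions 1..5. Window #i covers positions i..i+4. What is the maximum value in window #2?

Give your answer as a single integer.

step 1: append 21 -> window=[21] (not full yet)
step 2: append 37 -> window=[21, 37] (not full yet)
step 3: append 15 -> window=[21, 37, 15] (not full yet)
step 4: append 10 -> window=[21, 37, 15, 10] (not full yet)
step 5: append 26 -> window=[21, 37, 15, 10, 26] -> max=37
step 6: append 5 -> window=[37, 15, 10, 26, 5] -> max=37
Window #2 max = 37

Answer: 37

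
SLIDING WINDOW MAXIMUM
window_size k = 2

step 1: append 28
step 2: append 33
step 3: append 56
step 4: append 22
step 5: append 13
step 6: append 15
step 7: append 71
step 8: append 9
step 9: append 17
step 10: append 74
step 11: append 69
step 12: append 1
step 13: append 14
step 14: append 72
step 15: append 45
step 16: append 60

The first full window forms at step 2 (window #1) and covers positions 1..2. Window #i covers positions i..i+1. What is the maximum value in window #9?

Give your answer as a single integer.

step 1: append 28 -> window=[28] (not full yet)
step 2: append 33 -> window=[28, 33] -> max=33
step 3: append 56 -> window=[33, 56] -> max=56
step 4: append 22 -> window=[56, 22] -> max=56
step 5: append 13 -> window=[22, 13] -> max=22
step 6: append 15 -> window=[13, 15] -> max=15
step 7: append 71 -> window=[15, 71] -> max=71
step 8: append 9 -> window=[71, 9] -> max=71
step 9: append 17 -> window=[9, 17] -> max=17
step 10: append 74 -> window=[17, 74] -> max=74
Window #9 max = 74

Answer: 74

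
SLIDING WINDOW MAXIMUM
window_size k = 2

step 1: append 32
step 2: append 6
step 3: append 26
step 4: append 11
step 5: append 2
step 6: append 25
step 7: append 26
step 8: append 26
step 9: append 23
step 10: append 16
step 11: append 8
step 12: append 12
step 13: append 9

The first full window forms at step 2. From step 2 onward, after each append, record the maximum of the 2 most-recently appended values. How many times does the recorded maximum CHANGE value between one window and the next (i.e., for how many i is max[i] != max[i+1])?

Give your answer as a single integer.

step 1: append 32 -> window=[32] (not full yet)
step 2: append 6 -> window=[32, 6] -> max=32
step 3: append 26 -> window=[6, 26] -> max=26
step 4: append 11 -> window=[26, 11] -> max=26
step 5: append 2 -> window=[11, 2] -> max=11
step 6: append 25 -> window=[2, 25] -> max=25
step 7: append 26 -> window=[25, 26] -> max=26
step 8: append 26 -> window=[26, 26] -> max=26
step 9: append 23 -> window=[26, 23] -> max=26
step 10: append 16 -> window=[23, 16] -> max=23
step 11: append 8 -> window=[16, 8] -> max=16
step 12: append 12 -> window=[8, 12] -> max=12
step 13: append 9 -> window=[12, 9] -> max=12
Recorded maximums: 32 26 26 11 25 26 26 26 23 16 12 12
Changes between consecutive maximums: 7

Answer: 7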